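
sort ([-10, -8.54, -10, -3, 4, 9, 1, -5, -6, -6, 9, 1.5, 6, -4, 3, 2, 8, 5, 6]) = [-10, -10, -8.54, -6, -6, -5, -4, -3, 1, 1.5, 2, 3, 4, 5, 6, 6, 8, 9, 9]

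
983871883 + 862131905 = 1846003788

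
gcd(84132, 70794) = 1026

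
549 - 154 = 395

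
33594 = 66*509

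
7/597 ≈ 0.0117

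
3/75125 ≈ 0.0000399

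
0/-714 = 0 = 0.00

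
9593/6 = 1598 + 5/6 ≈ 1598.83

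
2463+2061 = 4524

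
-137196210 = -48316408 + -88879802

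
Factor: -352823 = -1 * 389^1 * 907^1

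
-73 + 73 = 0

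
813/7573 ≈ 0.107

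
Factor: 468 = 2^2*3^2*13^1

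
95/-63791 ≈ -0.00149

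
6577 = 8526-1949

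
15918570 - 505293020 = -489374450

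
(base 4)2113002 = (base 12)5716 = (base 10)9666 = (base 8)22702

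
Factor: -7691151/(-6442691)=3^1 * 13^1 * 19^(-1) * 23^(-2) * 199^1 * 641^(-1) * 991^1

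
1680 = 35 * 48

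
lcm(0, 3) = 0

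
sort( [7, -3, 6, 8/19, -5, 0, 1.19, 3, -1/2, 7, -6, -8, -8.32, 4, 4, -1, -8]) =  [-8.32, -8, -8, -6, -5, -3, -1, -1/2, 0, 8/19, 1.19, 3, 4, 4, 6, 7, 7]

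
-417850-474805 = -892655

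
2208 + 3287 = 5495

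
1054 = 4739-3685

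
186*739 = 137454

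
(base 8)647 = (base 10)423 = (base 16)1a7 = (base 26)g7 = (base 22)j5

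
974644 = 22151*44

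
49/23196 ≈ 0.00211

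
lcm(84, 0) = 0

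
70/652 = 35/326 ≈ 0.107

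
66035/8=8254 + 3/8 ≈ 8254.38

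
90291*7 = 632037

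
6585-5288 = 1297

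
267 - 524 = -257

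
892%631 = 261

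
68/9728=17/2432 ≈ 0.00699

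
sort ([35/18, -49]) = [-49, 35/18]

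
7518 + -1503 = 6015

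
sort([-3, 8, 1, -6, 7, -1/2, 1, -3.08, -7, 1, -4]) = [-7, -6, -4, -3.08, -3, -1/2, 1, 1, 1, 7, 8]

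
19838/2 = 9919 = 9919.00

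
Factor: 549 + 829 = 2^1*13^1*53^1 = 1378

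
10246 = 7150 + 3096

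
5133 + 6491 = 11624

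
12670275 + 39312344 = 51982619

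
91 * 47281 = 4302571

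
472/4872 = 59/609 ≈ 0.0969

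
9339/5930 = 1+3409/5930 ≈ 1.57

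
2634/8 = 1317/4 = 329.25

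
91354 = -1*(-91354) 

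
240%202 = 38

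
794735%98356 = 7887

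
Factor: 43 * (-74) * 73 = -1 * 2^1 * 37^1 * 43^1 * 73^1 = -232286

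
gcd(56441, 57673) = 77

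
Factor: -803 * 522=-1 * 2^1 * 3^2 * 11^1 * 29^1 * 73^1=-419166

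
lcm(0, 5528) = 0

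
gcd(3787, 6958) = 7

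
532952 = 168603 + 364349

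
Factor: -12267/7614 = -1*2^(-1)*3^(-2)*29^1 = -29/18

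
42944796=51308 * 837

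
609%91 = 63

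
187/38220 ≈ 0.00489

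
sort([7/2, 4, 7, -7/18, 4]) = [-7/18, 7/2, 4, 4, 7]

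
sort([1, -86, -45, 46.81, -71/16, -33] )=[-86, -45, -33, -71/16, 1, 46.81] 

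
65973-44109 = 21864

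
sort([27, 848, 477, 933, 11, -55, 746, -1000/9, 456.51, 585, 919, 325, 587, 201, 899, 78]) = [-1000/9, -55, 11, 27, 78, 201, 325, 456.51, 477, 585, 587, 746, 848, 899, 919, 933]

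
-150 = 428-578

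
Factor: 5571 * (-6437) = -1 * 3^2 * 41^1 * 157^1 * 619^1 = -35860527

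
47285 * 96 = 4539360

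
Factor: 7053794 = 2^1*11^1*320627^1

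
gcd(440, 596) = 4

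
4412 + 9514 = 13926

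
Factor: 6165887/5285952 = 2^(-6)*3^(-3)*13^1*19^(-1)*23^(-1)*67757^1 = 880841/755136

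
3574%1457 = 660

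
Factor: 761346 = 2^1 * 3^3 * 23^1 * 613^1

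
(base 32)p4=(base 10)804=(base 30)qo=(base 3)1002210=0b1100100100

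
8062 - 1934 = 6128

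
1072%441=190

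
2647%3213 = 2647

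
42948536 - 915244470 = -872295934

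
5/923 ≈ 0.00542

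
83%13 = 5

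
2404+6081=8485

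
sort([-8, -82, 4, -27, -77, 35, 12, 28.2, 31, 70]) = [-82, -77, -27, -8, 4, 12, 28.2, 31, 35, 70]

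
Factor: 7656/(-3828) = -1 * 2^1 = -2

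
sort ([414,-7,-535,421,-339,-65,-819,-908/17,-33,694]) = [-819,-535,-339,-65,-908/17,-33,-7,414,421,694]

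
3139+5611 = 8750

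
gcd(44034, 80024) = 2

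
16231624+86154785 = 102386409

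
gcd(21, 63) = 21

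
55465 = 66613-11148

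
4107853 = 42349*97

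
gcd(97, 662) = 1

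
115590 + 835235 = 950825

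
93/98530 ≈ 0.000944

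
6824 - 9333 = -2509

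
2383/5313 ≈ 0.449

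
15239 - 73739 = -58500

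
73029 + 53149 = 126178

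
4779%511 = 180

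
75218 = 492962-417744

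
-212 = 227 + -439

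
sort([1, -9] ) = [-9, 1] 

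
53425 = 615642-562217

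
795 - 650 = 145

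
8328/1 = 8328 = 8328.00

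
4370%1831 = 708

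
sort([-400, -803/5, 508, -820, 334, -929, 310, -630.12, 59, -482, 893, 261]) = [-929, -820, -630.12, -482, -400, -803/5, 59, 261, 310, 334, 508, 893]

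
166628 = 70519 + 96109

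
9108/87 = 3036/29 ≈ 104.69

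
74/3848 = 1/52 ≈ 0.0192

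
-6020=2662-8682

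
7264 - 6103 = 1161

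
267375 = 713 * 375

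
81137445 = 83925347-2787902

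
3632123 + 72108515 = 75740638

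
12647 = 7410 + 5237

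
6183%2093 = 1997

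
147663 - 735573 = -587910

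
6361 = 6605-244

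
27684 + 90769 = 118453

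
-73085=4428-77513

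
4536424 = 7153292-2616868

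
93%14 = 9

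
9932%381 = 26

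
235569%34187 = 30447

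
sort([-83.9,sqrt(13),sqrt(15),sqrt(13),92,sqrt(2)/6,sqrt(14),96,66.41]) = [-83.9,sqrt(2)/6,sqrt(13),sqrt(13),sqrt(14),sqrt(15),66.41,92,96]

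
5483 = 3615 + 1868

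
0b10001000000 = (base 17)3d0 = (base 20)2e8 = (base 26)1fm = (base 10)1088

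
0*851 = 0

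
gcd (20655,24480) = 765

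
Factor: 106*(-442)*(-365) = 2^2*5^1*13^1*17^1*53^1*73^1 = 17100980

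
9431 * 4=37724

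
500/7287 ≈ 0.0686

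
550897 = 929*593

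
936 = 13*72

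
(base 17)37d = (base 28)17j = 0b1111100111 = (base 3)1101000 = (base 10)999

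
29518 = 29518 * 1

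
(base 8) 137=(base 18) 55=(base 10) 95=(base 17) 5a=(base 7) 164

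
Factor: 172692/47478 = 2^1 * 3^3 * 13^1 * 193^(-1) = 702/193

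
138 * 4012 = 553656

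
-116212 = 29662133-29778345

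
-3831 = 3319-7150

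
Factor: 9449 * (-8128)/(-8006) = 2^5 * 11^1 * 127^1 * 859^1 * 4003^(-1) = 38400736/4003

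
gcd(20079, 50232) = 69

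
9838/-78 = -4919/39 ≈ -126.13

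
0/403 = 0 = 0.00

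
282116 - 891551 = -609435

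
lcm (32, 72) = 288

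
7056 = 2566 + 4490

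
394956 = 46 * 8586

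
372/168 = 2 + 3/14 ≈ 2.21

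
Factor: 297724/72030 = 2^1 * 3^(-1) * 5^(-1) * 31^1 = 62/15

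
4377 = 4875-498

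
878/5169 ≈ 0.170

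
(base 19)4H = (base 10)93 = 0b1011101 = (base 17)58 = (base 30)33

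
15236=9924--5312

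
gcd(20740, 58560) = 1220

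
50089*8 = 400712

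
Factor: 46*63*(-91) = -1*2^1*3^2*7^2*13^1*23^1 = -263718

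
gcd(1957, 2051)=1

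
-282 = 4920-5202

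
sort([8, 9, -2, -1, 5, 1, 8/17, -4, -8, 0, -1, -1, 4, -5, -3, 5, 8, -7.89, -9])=[-9, -8, -7.89, -5, -4, -3, -2, -1, -1, -1, 0, 8/17, 1, 4, 5, 5, 8, 8, 9]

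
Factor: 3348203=347^1*9649^1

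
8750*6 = 52500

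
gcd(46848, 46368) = 96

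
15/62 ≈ 0.242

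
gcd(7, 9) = 1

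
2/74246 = 1/37123 ≈ 0.0000269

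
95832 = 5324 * 18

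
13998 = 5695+8303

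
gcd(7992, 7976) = 8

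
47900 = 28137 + 19763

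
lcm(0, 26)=0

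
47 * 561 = 26367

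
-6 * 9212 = -55272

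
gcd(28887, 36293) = 1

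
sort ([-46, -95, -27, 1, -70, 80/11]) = [-95, -70, -46, -27, 1, 80/11]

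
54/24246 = 1/449 ≈ 0.00223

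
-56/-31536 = 7/3942 ≈ 0.00178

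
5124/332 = 15 + 36/83≈15.43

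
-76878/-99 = 776+6/11 ≈ 776.55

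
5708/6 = 2854/3≈951.33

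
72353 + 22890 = 95243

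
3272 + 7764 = 11036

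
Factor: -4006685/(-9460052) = 2^(-2) * 5^1 * 7^(-1) * 337859^(-1) * 801337^1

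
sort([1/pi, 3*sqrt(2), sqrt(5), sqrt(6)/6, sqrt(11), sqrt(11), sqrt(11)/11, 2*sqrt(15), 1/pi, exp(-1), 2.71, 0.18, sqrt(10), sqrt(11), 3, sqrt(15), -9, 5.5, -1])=[-9, -1, 0.18, sqrt(11)/11, 1/pi, 1/pi, exp(-1), sqrt(6)/6, sqrt(5), 2.71, 3, sqrt(10), sqrt(11), sqrt(11), sqrt(11), sqrt(15), 3*sqrt(2), 5.5, 2*sqrt(15)]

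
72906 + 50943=123849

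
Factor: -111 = -1*3^1*37^1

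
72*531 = 38232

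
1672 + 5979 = 7651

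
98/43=2 + 12/43≈2.28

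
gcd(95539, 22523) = 1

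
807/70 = 11 + 37/70 ≈ 11.53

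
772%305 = 162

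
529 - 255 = 274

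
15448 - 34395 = -18947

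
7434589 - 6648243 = 786346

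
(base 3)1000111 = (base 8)1346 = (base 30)om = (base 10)742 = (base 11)615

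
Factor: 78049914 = 2^1 * 3^1 * 13008319^1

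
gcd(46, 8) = 2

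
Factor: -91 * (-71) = 7^1 * 13^1 * 71^1 = 6461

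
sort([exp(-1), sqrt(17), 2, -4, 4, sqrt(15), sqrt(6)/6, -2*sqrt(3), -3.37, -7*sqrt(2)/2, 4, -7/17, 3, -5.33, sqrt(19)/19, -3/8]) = [-5.33, -7*sqrt(2)/2, -4, -2*sqrt(3), -3.37, -7/17, -3/8, sqrt(19)/19, exp(-1), sqrt(6)/6, 2, 3, sqrt(15), 4, 4, sqrt(17)]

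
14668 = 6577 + 8091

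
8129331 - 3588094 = 4541237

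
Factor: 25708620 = 2^2*3^1*5^1*7^1*61211^1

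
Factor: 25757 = 43^1*599^1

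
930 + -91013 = -90083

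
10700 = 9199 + 1501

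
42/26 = 21/13 ≈ 1.62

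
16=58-42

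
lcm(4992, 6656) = 19968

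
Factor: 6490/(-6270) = -1*3^(-1)*19^(-1)*59^1 = -59/57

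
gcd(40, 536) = 8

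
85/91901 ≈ 0.000925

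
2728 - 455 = 2273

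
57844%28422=1000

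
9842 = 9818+24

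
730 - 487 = 243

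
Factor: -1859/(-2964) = 2^(-2) * 3^(-1) * 11^1 * 13^1 * 19^(-1) = 143/228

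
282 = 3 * 94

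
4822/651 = 7 + 265/651 ≈ 7.41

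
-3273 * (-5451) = 17841123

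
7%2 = 1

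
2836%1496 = 1340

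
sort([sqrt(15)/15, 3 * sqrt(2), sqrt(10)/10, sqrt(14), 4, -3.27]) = [-3.27, sqrt(15)/15, sqrt(10)/10, sqrt(14), 4, 3 * sqrt(2)]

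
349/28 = 12 + 13/28 ≈ 12.46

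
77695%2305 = 1630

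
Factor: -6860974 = -1*2^1*3430487^1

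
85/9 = 9 + 4/9 ≈ 9.44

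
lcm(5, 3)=15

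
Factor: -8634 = -1 * 2^1 * 3^1 * 1439^1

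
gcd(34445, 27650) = 5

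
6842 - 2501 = 4341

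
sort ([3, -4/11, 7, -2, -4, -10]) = [-10, -4, -2, -4/11, 3, 7]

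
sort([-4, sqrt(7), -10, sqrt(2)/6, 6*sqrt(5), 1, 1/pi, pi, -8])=[-10, -8, -4, sqrt(2)/6, 1/pi, 1, sqrt(7), pi, 6*sqrt(5)]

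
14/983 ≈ 0.0142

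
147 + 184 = 331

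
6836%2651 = 1534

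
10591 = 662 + 9929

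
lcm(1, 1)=1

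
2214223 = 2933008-718785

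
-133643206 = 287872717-421515923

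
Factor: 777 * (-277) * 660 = -1 * 2^2 * 3^2 * 5^1 * 7^1 * 11^1 * 37^1 * 277^1 = -142051140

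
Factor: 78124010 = 2^1*5^1*17^1*19^3*67^1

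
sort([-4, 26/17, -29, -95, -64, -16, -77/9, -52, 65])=[-95, -64, -52, -29, -16, -77/9, -4, 26/17, 65]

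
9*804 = 7236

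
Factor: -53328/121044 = -1 * 2^2 * 7^(-1) * 101^1 * 131^(-1) = -404/917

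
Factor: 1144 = 2^3*11^1*13^1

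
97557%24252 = 549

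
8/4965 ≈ 0.00161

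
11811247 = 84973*139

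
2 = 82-80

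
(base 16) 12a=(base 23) cm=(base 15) 14d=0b100101010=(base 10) 298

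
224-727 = -503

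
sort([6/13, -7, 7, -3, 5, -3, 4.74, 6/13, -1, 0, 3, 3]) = [-7, -3, -3, -1, 0, 6/13, 6/13, 3, 3, 4.74, 5, 7]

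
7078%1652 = 470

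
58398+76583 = 134981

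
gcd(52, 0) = 52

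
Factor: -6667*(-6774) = 2^1*3^1*59^1*113^1*1129^1 = 45162258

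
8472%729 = 453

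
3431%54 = 29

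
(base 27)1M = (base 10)49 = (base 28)1L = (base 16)31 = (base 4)301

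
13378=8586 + 4792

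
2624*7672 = 20131328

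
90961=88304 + 2657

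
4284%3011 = 1273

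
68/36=17/9 ≈ 1.89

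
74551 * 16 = 1192816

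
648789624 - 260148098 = 388641526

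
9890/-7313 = -1 - 2577/7313 ≈ -1.35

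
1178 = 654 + 524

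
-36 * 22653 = -815508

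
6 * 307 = 1842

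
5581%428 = 17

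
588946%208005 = 172936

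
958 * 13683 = 13108314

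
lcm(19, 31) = 589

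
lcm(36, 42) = 252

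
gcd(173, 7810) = 1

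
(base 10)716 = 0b1011001100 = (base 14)392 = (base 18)23e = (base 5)10331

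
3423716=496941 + 2926775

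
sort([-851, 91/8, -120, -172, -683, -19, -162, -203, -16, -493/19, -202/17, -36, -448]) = [-851, -683, -448, -203, -172, -162, -120, -36, -493/19, -19, -16, -202/17, 91/8]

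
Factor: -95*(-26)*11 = 2^1*5^1*11^1*13^1*19^1 = 27170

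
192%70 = 52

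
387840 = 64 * 6060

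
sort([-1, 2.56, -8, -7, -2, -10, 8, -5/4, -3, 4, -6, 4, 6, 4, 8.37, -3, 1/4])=[-10, -8, -7, -6, -3, -3, -2, -5/4, -1, 1/4, 2.56, 4, 4, 4, 6, 8, 8.37]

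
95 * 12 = 1140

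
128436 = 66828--61608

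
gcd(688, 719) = 1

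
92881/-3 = -30960 - 1/3 ≈ -30960.33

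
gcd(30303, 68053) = 1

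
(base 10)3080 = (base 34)2mk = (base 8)6010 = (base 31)36b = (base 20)7e0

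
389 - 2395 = -2006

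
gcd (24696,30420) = 36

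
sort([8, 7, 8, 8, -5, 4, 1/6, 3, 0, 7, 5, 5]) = [-5, 0, 1/6, 3, 4, 5, 5, 7, 7, 8, 8, 8]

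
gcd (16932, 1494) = 498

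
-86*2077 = -178622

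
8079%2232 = 1383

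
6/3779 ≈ 0.00159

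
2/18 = 1/9 ≈ 0.111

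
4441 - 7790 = -3349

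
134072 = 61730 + 72342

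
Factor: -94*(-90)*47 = 2^2*3^2*5^1*47^2 = 397620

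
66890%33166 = 558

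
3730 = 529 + 3201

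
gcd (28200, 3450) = 150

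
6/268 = 3/134 ≈ 0.0224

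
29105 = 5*5821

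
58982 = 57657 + 1325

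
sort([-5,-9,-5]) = [-9,-5,-5]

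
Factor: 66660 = 2^2 * 3^1 * 5^1 * 11^1 * 101^1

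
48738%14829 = 4251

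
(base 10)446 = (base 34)d4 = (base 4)12332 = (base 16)1be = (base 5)3241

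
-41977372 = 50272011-92249383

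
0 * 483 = 0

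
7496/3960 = 937/495 ≈ 1.89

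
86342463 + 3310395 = 89652858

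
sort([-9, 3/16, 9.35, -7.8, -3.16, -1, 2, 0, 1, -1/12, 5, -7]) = [-9, -7.8, -7, -3.16, -1, -1/12, 0, 3/16, 1, 2, 5, 9.35]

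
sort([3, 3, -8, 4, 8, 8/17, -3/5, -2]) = [-8, -2, -3/5, 8/17, 3, 3, 4, 8]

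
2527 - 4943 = -2416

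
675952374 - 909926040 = -233973666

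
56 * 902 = 50512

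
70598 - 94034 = -23436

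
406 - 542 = -136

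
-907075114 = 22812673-929887787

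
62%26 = 10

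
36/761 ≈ 0.0473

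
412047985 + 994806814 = 1406854799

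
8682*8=69456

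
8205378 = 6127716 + 2077662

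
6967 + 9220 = 16187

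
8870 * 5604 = 49707480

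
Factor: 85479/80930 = 2^(-1) * 3^1 * 5^(-1) * 8093^(-1) * 28493^1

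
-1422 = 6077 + -7499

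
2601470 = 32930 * 79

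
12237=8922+3315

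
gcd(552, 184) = 184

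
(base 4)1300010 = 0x1c04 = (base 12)4198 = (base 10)7172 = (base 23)dcj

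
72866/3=24288 + 2/3 ≈ 24288.67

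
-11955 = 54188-66143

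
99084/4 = 24771 = 24771.00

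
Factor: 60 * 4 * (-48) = -1 * 2^8 * 3^2 * 5^1 = -11520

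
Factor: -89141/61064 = -1*2^(-3)*13^1*17^(-1)*449^(-1)*6857^1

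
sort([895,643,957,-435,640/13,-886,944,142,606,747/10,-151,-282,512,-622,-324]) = [-886,-622,-435,-324,-282,-151,640/13,747/10,142,512,606,643,895,944,957]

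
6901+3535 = 10436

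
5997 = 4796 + 1201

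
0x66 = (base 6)250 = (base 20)52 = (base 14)74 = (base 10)102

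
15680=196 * 80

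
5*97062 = 485310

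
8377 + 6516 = 14893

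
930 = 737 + 193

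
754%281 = 192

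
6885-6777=108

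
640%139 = 84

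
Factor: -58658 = -1*2^1*139^1*211^1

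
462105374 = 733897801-271792427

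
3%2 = 1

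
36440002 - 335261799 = -298821797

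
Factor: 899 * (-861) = -1 * 3^1 * 7^1 * 29^1 * 31^1 * 41^1 = -774039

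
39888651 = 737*54123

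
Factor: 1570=2^1 * 5^1 * 157^1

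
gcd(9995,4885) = 5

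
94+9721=9815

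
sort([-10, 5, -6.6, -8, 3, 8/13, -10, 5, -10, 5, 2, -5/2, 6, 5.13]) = [-10, -10, -10, -8, -6.6, -5/2, 8/13, 2, 3, 5, 5, 5, 5.13, 6]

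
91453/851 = 107 + 396/851 ≈ 107.47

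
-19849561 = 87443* (-227)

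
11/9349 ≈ 0.00118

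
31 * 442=13702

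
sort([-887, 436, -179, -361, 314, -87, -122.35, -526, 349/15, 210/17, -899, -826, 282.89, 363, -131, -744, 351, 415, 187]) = [-899, -887, -826, -744, -526, -361, -179, -131, -122.35, -87, 210/17, 349/15, 187, 282.89, 314, 351, 363, 415, 436]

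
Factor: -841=-1 * 29^2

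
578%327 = 251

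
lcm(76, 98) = 3724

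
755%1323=755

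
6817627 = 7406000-588373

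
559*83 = 46397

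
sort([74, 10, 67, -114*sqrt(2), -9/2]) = [-114*sqrt(2), -9/2, 10, 67, 74]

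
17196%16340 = 856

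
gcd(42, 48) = 6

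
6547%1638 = 1633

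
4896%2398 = 100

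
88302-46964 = 41338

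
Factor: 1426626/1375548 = 2^(-1)*3^2*29^1*79^(-1)*911^1*1451^(-1) = 237771/229258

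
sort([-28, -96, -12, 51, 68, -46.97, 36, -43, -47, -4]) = [-96, -47, -46.97, -43, -28, -12, -4, 36, 51, 68]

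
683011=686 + 682325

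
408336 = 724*564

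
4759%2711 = 2048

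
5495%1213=643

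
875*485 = 424375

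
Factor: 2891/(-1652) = -1*2^(-2)*7^1 = -7/4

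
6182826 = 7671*806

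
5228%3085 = 2143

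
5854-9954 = -4100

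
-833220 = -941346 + 108126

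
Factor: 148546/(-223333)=-1*2^1*11^(-1)*17^2*79^(-1)=-578/869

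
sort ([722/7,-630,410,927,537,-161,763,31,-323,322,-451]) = [-630,-451,-323,-161,31,722/7,322,410,537,763,927]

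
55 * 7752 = 426360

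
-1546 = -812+-734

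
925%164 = 105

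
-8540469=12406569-20947038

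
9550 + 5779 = 15329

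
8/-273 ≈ -0.0293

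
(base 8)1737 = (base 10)991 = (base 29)155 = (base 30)131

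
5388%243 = 42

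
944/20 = 47 + 1/5 = 47.20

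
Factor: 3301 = 3301^1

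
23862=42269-18407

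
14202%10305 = 3897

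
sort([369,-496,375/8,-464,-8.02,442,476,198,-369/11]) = [-496,-464,-369/11,-8.02,375/8,198,369,442,476]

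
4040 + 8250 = 12290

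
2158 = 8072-5914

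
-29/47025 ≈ -0.000617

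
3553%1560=433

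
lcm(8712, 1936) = 17424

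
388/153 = 2 + 82/153 ≈ 2.54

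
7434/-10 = -743 - 2/5 = -743.40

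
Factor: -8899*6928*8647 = -1*2^4*11^1*433^1*809^1*8647^1 = -533107195984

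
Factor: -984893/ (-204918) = 2^ (-1) * 3^ (-1) * 7^ (-1) * 13^1 * 17^ (-1) * 41^ (-1) * 79^1 * 137^1 = 140699/29274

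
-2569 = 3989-6558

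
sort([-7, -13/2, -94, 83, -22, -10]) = [-94, -22, -10, -7, -13/2, 83]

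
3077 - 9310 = -6233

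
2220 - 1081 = 1139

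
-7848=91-7939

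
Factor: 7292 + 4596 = 2^4*743^1 = 11888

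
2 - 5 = -3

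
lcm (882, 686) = 6174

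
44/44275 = 4/4025 ≈ 0.000994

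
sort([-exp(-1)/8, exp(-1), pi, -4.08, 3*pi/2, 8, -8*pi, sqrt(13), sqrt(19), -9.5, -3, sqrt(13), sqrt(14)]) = [-8*pi, -9.5, -4.08, -3, -exp(-1)/8, exp(-1), pi, sqrt(13), sqrt(13), sqrt(14), sqrt(19), 3*pi/2, 8]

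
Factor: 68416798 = 2^1 * 3001^1 * 11399^1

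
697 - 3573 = -2876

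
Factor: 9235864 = 2^3*11^1*104953^1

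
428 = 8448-8020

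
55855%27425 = 1005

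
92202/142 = 649 + 22/71 ≈ 649.31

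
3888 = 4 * 972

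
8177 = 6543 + 1634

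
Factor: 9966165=3^1*5^1*11^2*17^2*19^1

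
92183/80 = 1152 + 23/80 ≈ 1152.29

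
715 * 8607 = 6154005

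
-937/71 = -13 - 14/71 ≈ -13.20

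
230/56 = 115/28 ≈ 4.11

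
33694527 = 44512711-10818184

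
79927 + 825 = 80752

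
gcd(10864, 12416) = 1552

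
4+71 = 75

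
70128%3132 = 1224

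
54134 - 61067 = -6933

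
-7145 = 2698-9843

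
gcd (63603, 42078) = 3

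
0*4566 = 0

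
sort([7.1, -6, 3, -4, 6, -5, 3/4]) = [-6, -5, -4, 3/4, 3, 6, 7.1]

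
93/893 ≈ 0.104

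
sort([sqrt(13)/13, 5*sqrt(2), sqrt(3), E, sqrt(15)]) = [sqrt(13)/13, sqrt(3), E, sqrt(15), 5*sqrt(2)]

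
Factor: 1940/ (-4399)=-1 * 2^2 * 5^1 * 53^ (-1) * 83^ (-1) * 97^1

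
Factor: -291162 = -1*2^1*3^1*48527^1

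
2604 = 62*42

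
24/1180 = 6/295 ≈ 0.0203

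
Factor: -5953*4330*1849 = -1*2^1*5^1*43^2*433^1*5953^1 = -47660730010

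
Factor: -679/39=-1*3^(-1)*7^1*13^(-1)*97^1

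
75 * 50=3750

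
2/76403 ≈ 0.0000262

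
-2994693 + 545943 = -2448750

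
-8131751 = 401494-8533245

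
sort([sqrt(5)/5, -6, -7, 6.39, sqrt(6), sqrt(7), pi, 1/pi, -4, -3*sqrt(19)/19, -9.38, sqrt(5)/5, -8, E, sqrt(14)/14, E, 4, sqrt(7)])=[-9.38, -8, -7, -6, -4, -3*sqrt(19)/19, sqrt(14)/14, 1/pi, sqrt(5)/5, sqrt(5)/5, sqrt(6), sqrt(7), sqrt(7), E, E, pi, 4, 6.39]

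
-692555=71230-763785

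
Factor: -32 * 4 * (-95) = 2^7 * 5^1 * 19^1 = 12160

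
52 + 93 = 145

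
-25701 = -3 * 8567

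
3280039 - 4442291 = -1162252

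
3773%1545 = 683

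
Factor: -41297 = -1*61^1*677^1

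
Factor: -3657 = -1 * 3^1 * 23^1 * 53^1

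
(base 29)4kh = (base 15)1291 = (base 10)3961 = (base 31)43o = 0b111101111001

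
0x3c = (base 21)2i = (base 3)2020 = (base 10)60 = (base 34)1q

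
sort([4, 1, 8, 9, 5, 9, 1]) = [1, 1, 4, 5, 8, 9, 9]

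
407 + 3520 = 3927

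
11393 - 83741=-72348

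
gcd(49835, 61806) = 1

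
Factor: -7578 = -1 * 2^1 * 3^2 * 421^1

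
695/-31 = -22 - 13/31 ≈ -22.42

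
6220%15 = 10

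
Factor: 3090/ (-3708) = -1*2^ (-1)*3^ (-1)*5^1 = -5/6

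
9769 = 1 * 9769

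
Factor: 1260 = 2^2 * 3^2 * 5^1 * 7^1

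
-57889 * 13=-752557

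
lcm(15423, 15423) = 15423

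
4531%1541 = 1449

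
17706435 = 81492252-63785817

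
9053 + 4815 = 13868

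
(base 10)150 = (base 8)226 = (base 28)5a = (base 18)86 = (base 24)66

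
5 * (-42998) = -214990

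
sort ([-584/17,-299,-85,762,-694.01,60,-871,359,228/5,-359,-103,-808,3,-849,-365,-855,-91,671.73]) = [-871,-855,-849,-808,-694.01,-365,-359,-299,-103,-91,-85,-584/17,3,228/5,60,359,671.73,762]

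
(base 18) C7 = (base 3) 22021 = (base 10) 223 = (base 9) 267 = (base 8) 337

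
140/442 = 70/221 ≈ 0.317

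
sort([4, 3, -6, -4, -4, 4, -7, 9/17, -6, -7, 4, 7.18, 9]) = [-7, -7, -6, -6, -4, -4, 9/17, 3, 4, 4, 4, 7.18, 9]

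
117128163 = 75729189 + 41398974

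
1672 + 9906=11578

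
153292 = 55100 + 98192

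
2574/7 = 367 + 5/7 ≈ 367.71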